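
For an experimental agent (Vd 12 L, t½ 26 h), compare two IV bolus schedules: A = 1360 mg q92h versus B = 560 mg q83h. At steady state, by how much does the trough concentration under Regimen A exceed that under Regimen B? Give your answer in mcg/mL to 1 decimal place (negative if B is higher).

Regimen A: f = (1/2)^(92/26) ≈ 0.0861; Cmin,ss = (1360/12)·f/(1−f) ≈ 10.677 mcg/mL.
Regimen B: f = (1/2)^(83/26) ≈ 0.1094; Cmin,ss = (560/12)·f/(1−f) ≈ 5.732 mcg/mL.
Difference ≈ 10.677 − 5.732 ≈ 4.945 mcg/mL.

4.9 mcg/mL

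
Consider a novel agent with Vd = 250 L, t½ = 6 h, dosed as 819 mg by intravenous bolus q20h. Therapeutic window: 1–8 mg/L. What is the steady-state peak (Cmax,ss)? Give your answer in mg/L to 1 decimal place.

3.6 mg/L

Over one 20-h interval, 20/6 ≈ 3.3333 half-lives elapse, leaving f ≈ 0.0992 of each dose.
Accumulation ratio R = 1/(1 − f) ≈ 1/0.9008 ≈ 1.1101.
Single-dose peak C₀ = D/Vd = 819/250 ≈ 3.276 mg/L.
Cmax,ss = C₀/(1 − f) ≈ 3.276/0.9008 ≈ 3.637 mg/L.
Peak 3.6 mg/L vs MTC 8 mg/L: below toxic threshold.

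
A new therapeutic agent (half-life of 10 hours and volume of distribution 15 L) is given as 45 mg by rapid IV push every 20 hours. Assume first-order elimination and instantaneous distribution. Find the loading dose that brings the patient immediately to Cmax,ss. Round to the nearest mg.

60 mg

f = (1/2)^(20/10) ≈ 0.250000; accumulation ratio R = 1/(1−f) ≈ 1.33333.
Loading dose to hit Cmax,ss on first dose: D_load = D_maint·R ≈ 45 × 1.33333 ≈ 60.00 mg.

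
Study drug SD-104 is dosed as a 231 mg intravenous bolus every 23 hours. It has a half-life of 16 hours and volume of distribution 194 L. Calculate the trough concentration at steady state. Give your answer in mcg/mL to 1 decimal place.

0.7 mcg/mL

Over one 23-h interval, 23/16 ≈ 1.4375 half-lives elapse, leaving f ≈ 0.3692 of each dose.
At steady state, accumulation factor R = 1/(1 − e^(−kτ)) ≈ 1.5853.
Each bolus raises the concentration by D/Vd = 231/194 ≈ 1.191 mcg/mL.
Steady-state peak Cmax,ss = C₀·R ≈ 1.191 × 1.5853 ≈ 1.888 mcg/mL.
Steady-state trough Cmin,ss = Cmax,ss·f ≈ 1.888 × 0.3692 ≈ 0.697 mcg/mL.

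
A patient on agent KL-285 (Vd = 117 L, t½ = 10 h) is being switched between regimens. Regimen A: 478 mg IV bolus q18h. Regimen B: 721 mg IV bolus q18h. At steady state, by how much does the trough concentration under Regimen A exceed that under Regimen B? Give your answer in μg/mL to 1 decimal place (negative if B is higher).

-0.8 μg/mL

Regimen A: f = (1/2)^(18/10) ≈ 0.2872; Cmin,ss = (478/117)·f/(1−f) ≈ 1.646 μg/mL.
Regimen B: f = (1/2)^(18/10) ≈ 0.2872; Cmin,ss = (721/117)·f/(1−f) ≈ 2.483 μg/mL.
Difference ≈ 1.646 − 2.483 ≈ -0.837 μg/mL.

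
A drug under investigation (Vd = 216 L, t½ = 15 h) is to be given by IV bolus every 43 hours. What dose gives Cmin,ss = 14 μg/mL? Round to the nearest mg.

19032 mg

τ/t½ = 43/15 ≈ 2.8667, so f = (1/2)^(43/15) ≈ 0.137103.
Cmin,ss = (D/Vd)·f/(1−f), so D = Cmin,ss·Vd·(1−f)/f.
D = 14 × 216 × (1−f)/f ≈ 14 × 216 × 6.29379 ≈ 19032.42 mg.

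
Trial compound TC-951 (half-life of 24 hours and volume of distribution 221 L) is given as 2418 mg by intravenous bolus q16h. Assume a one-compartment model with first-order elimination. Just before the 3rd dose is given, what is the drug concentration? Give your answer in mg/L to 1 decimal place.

f = (1/2)^(τ/t½) = (1/2)^(16/24) ≈ 0.6300.
C₀ = D/Vd = 2418/221 ≈ 10.941 mg/L.
Before the 3rd dose, 2 doses have been given. Superposition: Cmin = C₀·(f + f²).
≈ 10.941 × (0.6300 + 0.3969) ≈ 10.941 × 1.0269 ≈ 11.235 mg/L.

11.2 mg/L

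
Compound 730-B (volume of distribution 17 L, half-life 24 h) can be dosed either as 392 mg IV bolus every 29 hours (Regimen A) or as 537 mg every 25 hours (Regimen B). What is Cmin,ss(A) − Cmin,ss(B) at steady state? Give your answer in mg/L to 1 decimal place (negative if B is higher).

-12.2 mg/L

Regimen A: f = (1/2)^(29/24) ≈ 0.4328; Cmin,ss = (392/17)·f/(1−f) ≈ 17.595 mg/L.
Regimen B: f = (1/2)^(25/24) ≈ 0.4858; Cmin,ss = (537/17)·f/(1−f) ≈ 29.844 mg/L.
Difference ≈ 17.595 − 29.844 ≈ -12.249 mg/L.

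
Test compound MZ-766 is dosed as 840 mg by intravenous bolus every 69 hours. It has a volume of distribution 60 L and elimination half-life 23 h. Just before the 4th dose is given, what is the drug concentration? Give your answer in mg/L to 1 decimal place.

2.0 mg/L

f = (1/2)^(τ/t½) = (1/2)^(69/23) ≈ 0.1250.
C₀ = D/Vd = 840/60 ≈ 14.000 mg/L.
Before the 4th dose, 3 doses have been given. Superposition: Cmin = C₀·(f + f² + … + f^3).
≈ 14.000 × (0.1250 + 0.0156 + 0.0020) ≈ 14.000 × 0.1426 ≈ 1.996 mg/L.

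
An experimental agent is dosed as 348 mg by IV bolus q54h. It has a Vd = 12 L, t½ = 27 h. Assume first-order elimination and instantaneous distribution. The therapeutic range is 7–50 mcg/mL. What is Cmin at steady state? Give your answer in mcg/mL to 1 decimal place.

9.7 mcg/mL

The dosing interval is 2 half-lives, so f = 2^(−2) = 0.25.
Accumulation ratio R = 1/(1 − f) = 1/0.75 = 4/3.
Single-dose peak C₀ = D/Vd = 348/12 = 29 mcg/mL.
Steady-state peak Cmax,ss = C₀·R = 29 × 4/3 ≈ 38.667 mcg/mL.
Steady-state trough Cmin,ss = Cmax,ss·f ≈ 38.667 × 0.25 ≈ 9.667 mcg/mL.
Trough 9.7 mcg/mL vs MEC 7 mcg/mL: adequate.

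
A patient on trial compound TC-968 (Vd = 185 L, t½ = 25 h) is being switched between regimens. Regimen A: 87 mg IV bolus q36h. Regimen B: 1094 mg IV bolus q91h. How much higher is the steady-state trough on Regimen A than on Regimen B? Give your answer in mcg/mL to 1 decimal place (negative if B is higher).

-0.2 mcg/mL

Regimen A: f = (1/2)^(36/25) ≈ 0.3686; Cmin,ss = (87/185)·f/(1−f) ≈ 0.275 mcg/mL.
Regimen B: f = (1/2)^(91/25) ≈ 0.0802; Cmin,ss = (1094/185)·f/(1−f) ≈ 0.516 mcg/mL.
Difference ≈ 0.275 − 0.516 ≈ -0.241 mcg/mL.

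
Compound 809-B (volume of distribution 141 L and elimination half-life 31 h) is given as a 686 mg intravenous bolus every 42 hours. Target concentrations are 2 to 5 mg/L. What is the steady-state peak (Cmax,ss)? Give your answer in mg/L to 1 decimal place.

Over one 42-h interval, 42/31 ≈ 1.3548 half-lives elapse, leaving f ≈ 0.3910 of each dose.
At steady state, accumulation factor R = 1/(1 − e^(−kτ)) ≈ 1.6420.
Each bolus raises the concentration by D/Vd = 686/141 ≈ 4.865 mg/L.
Cmax,ss = C₀/(1 − f) ≈ 4.865/0.6090 ≈ 7.989 mg/L.
Peak 8.0 mg/L vs MTC 5 mg/L: exceeds toxic threshold.

8.0 mg/L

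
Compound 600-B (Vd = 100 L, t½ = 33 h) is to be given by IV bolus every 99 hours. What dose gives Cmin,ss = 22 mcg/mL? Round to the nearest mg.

τ/t½ = 99/33 ≈ 3, so f = (1/2)^(99/33) ≈ 0.125000.
Cmin,ss = (D/Vd)·f/(1−f), so D = Cmin,ss·Vd·(1−f)/f.
D = 22 × 100 × (1−f)/f ≈ 22 × 100 × 7.00000 ≈ 15400.00 mg.

15400 mg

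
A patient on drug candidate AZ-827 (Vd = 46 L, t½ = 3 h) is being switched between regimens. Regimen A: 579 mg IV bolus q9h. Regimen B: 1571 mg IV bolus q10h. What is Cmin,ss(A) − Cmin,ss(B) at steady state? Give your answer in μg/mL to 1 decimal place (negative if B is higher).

Regimen A: f = (1/2)^(9/3) ≈ 0.1250; Cmin,ss = (579/46)·f/(1−f) ≈ 1.798 μg/mL.
Regimen B: f = (1/2)^(10/3) ≈ 0.0992; Cmin,ss = (1571/46)·f/(1−f) ≈ 3.761 μg/mL.
Difference ≈ 1.798 − 3.761 ≈ -1.963 μg/mL.

-2.0 μg/mL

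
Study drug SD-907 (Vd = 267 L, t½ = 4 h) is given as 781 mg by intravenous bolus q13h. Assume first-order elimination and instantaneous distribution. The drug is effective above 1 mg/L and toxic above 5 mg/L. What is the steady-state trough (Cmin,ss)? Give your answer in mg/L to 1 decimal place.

0.3 mg/L

τ/t½ = 13/4 ≈ 3.25, so fraction remaining f = (1/2)^(13/4) ≈ 0.1051.
Single-dose peak C₀ = D/Vd = 781/267 ≈ 2.925 mg/L.
Steady-state trough Cmin,ss = C₀·f/(1−f) ≈ 2.925 × 0.1051/0.8949 ≈ 0.344 mg/L.
Trough 0.3 mg/L vs MEC 1 mg/L: subtherapeutic.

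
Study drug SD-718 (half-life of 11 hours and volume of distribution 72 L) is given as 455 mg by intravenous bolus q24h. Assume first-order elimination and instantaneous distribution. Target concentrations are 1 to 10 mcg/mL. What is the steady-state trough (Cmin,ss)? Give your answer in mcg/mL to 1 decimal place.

1.8 mcg/mL

τ/t½ = 24/11 ≈ 2.1818, so fraction remaining f = (1/2)^(24/11) ≈ 0.2204.
Each bolus raises the concentration by D/Vd = 455/72 ≈ 6.319 mcg/mL.
Steady-state trough Cmin,ss = C₀·f/(1−f) ≈ 6.319 × 0.2204/0.7796 ≈ 1.786 mcg/mL.
Trough 1.8 mcg/mL vs MEC 1 mcg/mL: adequate.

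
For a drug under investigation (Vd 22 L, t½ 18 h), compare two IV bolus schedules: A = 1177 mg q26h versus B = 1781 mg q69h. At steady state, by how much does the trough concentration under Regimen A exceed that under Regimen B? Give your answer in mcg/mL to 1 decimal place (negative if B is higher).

Regimen A: f = (1/2)^(26/18) ≈ 0.3674; Cmin,ss = (1177/22)·f/(1−f) ≈ 31.072 mcg/mL.
Regimen B: f = (1/2)^(69/18) ≈ 0.0702; Cmin,ss = (1781/22)·f/(1−f) ≈ 6.112 mcg/mL.
Difference ≈ 31.072 − 6.112 ≈ 24.960 mcg/mL.

25.0 mcg/mL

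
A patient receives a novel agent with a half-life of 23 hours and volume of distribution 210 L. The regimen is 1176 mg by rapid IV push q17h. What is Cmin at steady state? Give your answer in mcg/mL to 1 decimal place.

τ/t½ = 17/23 ≈ 0.73913, so fraction remaining f = (1/2)^(17/23) ≈ 0.5991.
Each bolus raises the concentration by D/Vd = 1176/210 ≈ 5.600 mcg/mL.
Steady-state trough Cmin,ss = C₀·f/(1−f) ≈ 5.600 × 0.5991/0.4009 ≈ 8.369 mcg/mL.

8.4 mcg/mL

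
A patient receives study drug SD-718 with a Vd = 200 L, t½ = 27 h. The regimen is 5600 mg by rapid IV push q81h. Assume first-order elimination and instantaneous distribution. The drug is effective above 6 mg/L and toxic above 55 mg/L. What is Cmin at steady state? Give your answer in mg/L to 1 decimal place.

The dosing interval is 3 half-lives, so f = 2^(−3) = 0.125.
At steady state, R = 1/(1 − 0.125) = 8/7.
Single-dose peak C₀ = D/Vd = 5600/200 = 28 mg/L.
Steady-state peak Cmax,ss = C₀·R = 28 × 8/7 ≈ 32.000 mg/L.
Steady-state trough Cmin,ss = Cmax,ss·f ≈ 32.000 × 0.125 ≈ 4.000 mg/L.
Trough 4.0 mg/L vs MEC 6 mg/L: subtherapeutic.

4.0 mg/L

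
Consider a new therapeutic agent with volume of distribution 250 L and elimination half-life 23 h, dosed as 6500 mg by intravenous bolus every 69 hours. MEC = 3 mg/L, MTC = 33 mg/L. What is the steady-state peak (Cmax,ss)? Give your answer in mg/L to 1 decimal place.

29.7 mg/L

τ = 69 h = 3 half-lives, so f = (1/2)^3 = 0.125.
Accumulation ratio R = 1/(1 − f) = 1/0.875 = 8/7.
Single-dose peak C₀ = D/Vd = 6500/250 = 26 mg/L.
Steady-state peak Cmax,ss = C₀·R = 26 × 8/7 ≈ 29.714 mg/L.
Peak 29.7 mg/L vs MTC 33 mg/L: below toxic threshold.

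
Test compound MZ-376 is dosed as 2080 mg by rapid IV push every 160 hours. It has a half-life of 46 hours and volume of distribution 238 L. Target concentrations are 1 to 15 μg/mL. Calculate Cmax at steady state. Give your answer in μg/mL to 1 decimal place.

k = ln2/t½ = ln2/46 ≈ 0.015068 h⁻¹; fraction remaining f = e^(−kτ) = e^(−0.015068×160) ≈ 0.0897.
At steady state, accumulation factor R = 1/(1 − e^(−kτ)) ≈ 1.0985.
Each bolus raises the concentration by D/Vd = 2080/238 ≈ 8.739 μg/mL.
Steady-state peak Cmax,ss = C₀·R ≈ 8.739 × 1.0985 ≈ 9.600 μg/mL.
Peak 9.6 μg/mL vs MTC 15 μg/mL: below toxic threshold.

9.6 μg/mL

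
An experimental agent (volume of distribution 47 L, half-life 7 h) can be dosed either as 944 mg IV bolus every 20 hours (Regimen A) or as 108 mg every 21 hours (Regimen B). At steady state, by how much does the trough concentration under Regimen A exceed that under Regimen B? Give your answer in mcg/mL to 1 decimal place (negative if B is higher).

2.9 mcg/mL

Regimen A: f = (1/2)^(20/7) ≈ 0.1380; Cmin,ss = (944/47)·f/(1−f) ≈ 3.215 mcg/mL.
Regimen B: f = (1/2)^(21/7) ≈ 0.1250; Cmin,ss = (108/47)·f/(1−f) ≈ 0.328 mcg/mL.
Difference ≈ 3.215 − 0.328 ≈ 2.887 mcg/mL.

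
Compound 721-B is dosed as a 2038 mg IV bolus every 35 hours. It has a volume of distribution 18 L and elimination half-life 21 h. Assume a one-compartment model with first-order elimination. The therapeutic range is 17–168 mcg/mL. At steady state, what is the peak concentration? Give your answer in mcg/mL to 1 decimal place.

165.3 mcg/mL

k = ln2/t½ = ln2/21 ≈ 0.033007 h⁻¹; fraction remaining f = e^(−kτ) = e^(−0.033007×35) ≈ 0.3150.
Accumulation ratio R = 1/(1 − f) ≈ 1/0.6850 ≈ 1.4599.
Each bolus raises the concentration by D/Vd = 2038/18 ≈ 113.222 mcg/mL.
Steady-state peak Cmax,ss = C₀·R ≈ 113.222 × 1.4599 ≈ 165.293 mcg/mL.
Peak 165.3 mcg/mL vs MTC 168 mcg/mL: below toxic threshold.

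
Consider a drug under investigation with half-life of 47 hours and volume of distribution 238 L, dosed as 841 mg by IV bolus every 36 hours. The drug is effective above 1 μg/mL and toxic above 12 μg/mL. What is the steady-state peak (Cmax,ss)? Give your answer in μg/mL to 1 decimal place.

τ/t½ = 36/47 ≈ 0.76596, so fraction remaining f = (1/2)^(36/47) ≈ 0.5881.
At steady state, accumulation factor R = 1/(1 − e^(−kτ)) ≈ 2.4278.
Single-dose peak C₀ = D/Vd = 841/238 ≈ 3.534 μg/mL.
Steady-state peak Cmax,ss = C₀·R ≈ 3.534 × 2.4278 ≈ 8.580 μg/mL.
Peak 8.6 μg/mL vs MTC 12 μg/mL: below toxic threshold.

8.6 μg/mL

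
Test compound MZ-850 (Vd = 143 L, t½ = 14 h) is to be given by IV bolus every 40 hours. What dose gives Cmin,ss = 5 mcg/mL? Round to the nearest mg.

4466 mg

τ/t½ = 40/14 ≈ 2.8571, so f = (1/2)^(40/14) ≈ 0.138011.
Cmin,ss = (D/Vd)·f/(1−f), so D = Cmin,ss·Vd·(1−f)/f.
D = 5 × 143 × (1−f)/f ≈ 5 × 143 × 6.24580 ≈ 4465.75 mg.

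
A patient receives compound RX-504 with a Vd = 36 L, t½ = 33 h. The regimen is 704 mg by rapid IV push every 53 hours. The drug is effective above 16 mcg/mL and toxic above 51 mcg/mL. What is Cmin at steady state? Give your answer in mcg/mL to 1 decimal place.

9.6 mcg/mL

τ/t½ = 53/33 ≈ 1.6061, so fraction remaining f = (1/2)^(53/33) ≈ 0.3285.
Each bolus raises the concentration by D/Vd = 704/36 ≈ 19.556 mcg/mL.
Steady-state trough Cmin,ss = C₀·f/(1−f) ≈ 19.556 × 0.3285/0.6715 ≈ 9.567 mcg/mL.
Trough 9.6 mcg/mL vs MEC 16 mcg/mL: subtherapeutic.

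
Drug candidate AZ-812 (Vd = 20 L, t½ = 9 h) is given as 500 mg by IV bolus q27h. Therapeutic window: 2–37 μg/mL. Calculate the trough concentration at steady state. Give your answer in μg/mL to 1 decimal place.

The dosing interval is 3 half-lives, so f = 2^(−3) = 0.125.
Accumulation ratio R = 1/(1 − f) = 1/0.875 = 8/7.
Single-dose peak C₀ = D/Vd = 500/20 = 25 μg/mL.
Steady-state peak Cmax,ss = C₀·R = 25 × 8/7 ≈ 28.571 μg/mL.
Steady-state trough Cmin,ss = Cmax,ss·f ≈ 28.571 × 0.125 ≈ 3.571 μg/mL.
Trough 3.6 μg/mL vs MEC 2 μg/mL: adequate.

3.6 μg/mL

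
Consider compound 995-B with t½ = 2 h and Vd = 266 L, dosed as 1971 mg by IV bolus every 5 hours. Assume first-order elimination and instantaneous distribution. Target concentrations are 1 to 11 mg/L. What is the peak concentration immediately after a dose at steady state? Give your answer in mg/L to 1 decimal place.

9.0 mg/L

τ/t½ = 5/2 ≈ 2.5, so fraction remaining f = (1/2)^(5/2) ≈ 0.1768.
At steady state, accumulation factor R = 1/(1 − e^(−kτ)) ≈ 1.2148.
Each bolus raises the concentration by D/Vd = 1971/266 ≈ 7.410 mg/L.
Cmax,ss = C₀/(1 − f) ≈ 7.410/0.8232 ≈ 9.001 mg/L.
Peak 9.0 mg/L vs MTC 11 mg/L: below toxic threshold.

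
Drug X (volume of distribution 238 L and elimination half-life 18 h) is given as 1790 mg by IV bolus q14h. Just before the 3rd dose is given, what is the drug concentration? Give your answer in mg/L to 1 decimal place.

6.9 mg/L

f = (1/2)^(τ/t½) = (1/2)^(14/18) ≈ 0.5833.
C₀ = D/Vd = 1790/238 ≈ 7.521 mg/L.
Before the 3rd dose, 2 doses have been given. Superposition: Cmin = C₀·(f + f²).
≈ 7.521 × (0.5833 + 0.3402) ≈ 7.521 × 0.9235 ≈ 6.946 mg/L.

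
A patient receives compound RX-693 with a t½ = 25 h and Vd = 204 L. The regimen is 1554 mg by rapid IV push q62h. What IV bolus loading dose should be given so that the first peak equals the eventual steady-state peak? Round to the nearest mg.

f = (1/2)^(62/25) ≈ 0.179244; accumulation ratio R = 1/(1−f) ≈ 1.21839.
Loading dose to hit Cmax,ss on first dose: D_load = D_maint·R ≈ 1554 × 1.21839 ≈ 1893.38 mg.

1893 mg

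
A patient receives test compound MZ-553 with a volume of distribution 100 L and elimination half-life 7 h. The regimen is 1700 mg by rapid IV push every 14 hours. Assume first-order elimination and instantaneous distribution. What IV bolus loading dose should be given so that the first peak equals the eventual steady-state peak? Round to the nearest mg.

f = (1/2)^(14/7) ≈ 0.250000; accumulation ratio R = 1/(1−f) ≈ 1.33333.
Loading dose to hit Cmax,ss on first dose: D_load = D_maint·R ≈ 1700 × 1.33333 ≈ 2266.66 mg.

2267 mg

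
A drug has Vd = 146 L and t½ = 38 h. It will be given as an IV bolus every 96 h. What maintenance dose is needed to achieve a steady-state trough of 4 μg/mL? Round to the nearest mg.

2780 mg

τ/t½ = 96/38 ≈ 2.5263, so f = (1/2)^(96/38) ≈ 0.173581.
Cmin,ss = (D/Vd)·f/(1−f), so D = Cmin,ss·Vd·(1−f)/f.
D = 4 × 146 × (1−f)/f ≈ 4 × 146 × 4.76100 ≈ 2780.42 mg.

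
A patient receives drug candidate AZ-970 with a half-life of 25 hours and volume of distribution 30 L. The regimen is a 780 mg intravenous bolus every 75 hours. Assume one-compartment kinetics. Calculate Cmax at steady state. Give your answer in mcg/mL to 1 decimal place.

The dosing interval is 3 half-lives, so f = 2^(−3) = 0.125.
Accumulation ratio R = 1/(1 − f) = 1/0.875 = 8/7.
Single-dose peak C₀ = D/Vd = 780/30 = 26 mcg/mL.
Steady-state peak Cmax,ss = C₀·R = 26 × 8/7 ≈ 29.714 mcg/mL.

29.7 mcg/mL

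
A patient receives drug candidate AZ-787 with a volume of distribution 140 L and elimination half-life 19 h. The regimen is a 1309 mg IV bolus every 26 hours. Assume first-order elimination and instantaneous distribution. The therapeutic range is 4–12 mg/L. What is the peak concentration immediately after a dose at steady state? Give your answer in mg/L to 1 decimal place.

15.3 mg/L

k = ln2/t½ = ln2/19 ≈ 0.036481 h⁻¹; fraction remaining f = e^(−kτ) = e^(−0.036481×26) ≈ 0.3873.
At steady state, accumulation factor R = 1/(1 − e^(−kτ)) ≈ 1.6321.
Single-dose peak C₀ = D/Vd = 1309/140 ≈ 9.350 mg/L.
Steady-state peak Cmax,ss = C₀·R ≈ 9.350 × 1.6321 ≈ 15.260 mg/L.
Peak 15.3 mg/L vs MTC 12 mg/L: exceeds toxic threshold.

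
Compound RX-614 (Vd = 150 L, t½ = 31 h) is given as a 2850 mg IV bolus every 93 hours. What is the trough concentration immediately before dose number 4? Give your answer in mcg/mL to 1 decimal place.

f = (1/2)^(τ/t½) = (1/2)^(93/31) ≈ 0.1250.
C₀ = D/Vd = 2850/150 ≈ 19.000 mcg/mL.
Before the 4th dose, 3 doses have been given. Superposition: Cmin = C₀·(f + f² + … + f^3).
≈ 19.000 × (0.1250 + 0.0156 + 0.0020) ≈ 19.000 × 0.1426 ≈ 2.709 mcg/mL.

2.7 mcg/mL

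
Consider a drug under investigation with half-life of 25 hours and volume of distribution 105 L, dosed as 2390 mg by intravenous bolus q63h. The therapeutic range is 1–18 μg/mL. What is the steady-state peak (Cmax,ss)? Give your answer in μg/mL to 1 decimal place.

27.6 μg/mL

Over one 63-h interval, 63/25 ≈ 2.52 half-lives elapse, leaving f ≈ 0.1743 of each dose.
At steady state, accumulation factor R = 1/(1 − e^(−kτ)) ≈ 1.2111.
Single-dose peak C₀ = D/Vd = 2390/105 ≈ 22.762 μg/mL.
Steady-state peak Cmax,ss = C₀·R ≈ 22.762 × 1.2111 ≈ 27.567 μg/mL.
Peak 27.6 μg/mL vs MTC 18 μg/mL: exceeds toxic threshold.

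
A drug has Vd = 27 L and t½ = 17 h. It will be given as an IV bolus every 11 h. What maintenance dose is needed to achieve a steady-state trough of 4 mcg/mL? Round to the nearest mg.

τ/t½ = 11/17 ≈ 0.64706, so f = (1/2)^(11/17) ≈ 0.638581.
Cmin,ss = (D/Vd)·f/(1−f), so D = Cmin,ss·Vd·(1−f)/f.
D = 4 × 27 × (1−f)/f ≈ 4 × 27 × 0.56597 ≈ 61.12 mg.

61 mg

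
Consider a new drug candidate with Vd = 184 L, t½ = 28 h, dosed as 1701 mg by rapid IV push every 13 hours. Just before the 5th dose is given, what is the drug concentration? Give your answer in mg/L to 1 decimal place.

17.6 mg/L

f = (1/2)^(τ/t½) = (1/2)^(13/28) ≈ 0.7248.
C₀ = D/Vd = 1701/184 ≈ 9.245 mg/L.
Before the 5th dose, 4 doses have been given. Superposition: Cmin = C₀·(f + f² + … + f^4).
≈ 9.245 × (0.7248 + 0.5253 + 0.3808 + 0.2760) ≈ 9.245 × 1.9069 ≈ 17.629 mg/L.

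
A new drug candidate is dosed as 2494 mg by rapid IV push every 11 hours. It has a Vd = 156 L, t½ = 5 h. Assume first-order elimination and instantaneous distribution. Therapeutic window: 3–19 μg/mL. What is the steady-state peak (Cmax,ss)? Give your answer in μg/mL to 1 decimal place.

Over one 11-h interval, 11/5 ≈ 2.2 half-lives elapse, leaving f ≈ 0.2176 of each dose.
At steady state, accumulation factor R = 1/(1 − e^(−kτ)) ≈ 1.2781.
Each bolus raises the concentration by D/Vd = 2494/156 ≈ 15.987 μg/mL.
Steady-state peak Cmax,ss = C₀·R ≈ 15.987 × 1.2781 ≈ 20.433 μg/mL.
Peak 20.4 μg/mL vs MTC 19 μg/mL: exceeds toxic threshold.

20.4 μg/mL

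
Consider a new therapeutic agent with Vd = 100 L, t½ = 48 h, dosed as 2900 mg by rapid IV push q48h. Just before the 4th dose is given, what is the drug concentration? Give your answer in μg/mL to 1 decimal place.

25.4 μg/mL

f = (1/2)^(τ/t½) = (1/2)^(48/48) ≈ 0.5000.
C₀ = D/Vd = 2900/100 ≈ 29.000 μg/mL.
Before the 4th dose, 3 doses have been given. Superposition: Cmin = C₀·(f + f² + … + f^3).
≈ 29.000 × (0.5000 + 0.2500 + 0.1250) ≈ 29.000 × 0.8750 ≈ 25.375 μg/mL.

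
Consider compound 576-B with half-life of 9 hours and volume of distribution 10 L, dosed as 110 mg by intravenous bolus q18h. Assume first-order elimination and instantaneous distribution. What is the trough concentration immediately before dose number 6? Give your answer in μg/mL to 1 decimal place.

3.7 μg/mL

f = (1/2)^(τ/t½) = (1/2)^(18/9) ≈ 0.2500.
C₀ = D/Vd = 110/10 ≈ 11.000 μg/mL.
Before the 6th dose, 5 doses have been given. Superposition: Cmin = C₀·(f + f² + … + f^5).
≈ 11.000 × (0.2500 + 0.0625 + 0.0156 + 0.0039 + 0.0010) ≈ 11.000 × 0.3330 ≈ 3.663 μg/mL.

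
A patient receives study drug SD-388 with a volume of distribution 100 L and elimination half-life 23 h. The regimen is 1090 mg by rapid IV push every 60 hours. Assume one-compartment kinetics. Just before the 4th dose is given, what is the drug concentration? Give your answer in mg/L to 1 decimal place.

2.1 mg/L

f = (1/2)^(τ/t½) = (1/2)^(60/23) ≈ 0.1639.
C₀ = D/Vd = 1090/100 ≈ 10.900 mg/L.
Before the 4th dose, 3 doses have been given. Superposition: Cmin = C₀·(f + f² + … + f^3).
≈ 10.900 × (0.1639 + 0.0269 + 0.0044) ≈ 10.900 × 0.1952 ≈ 2.128 mg/L.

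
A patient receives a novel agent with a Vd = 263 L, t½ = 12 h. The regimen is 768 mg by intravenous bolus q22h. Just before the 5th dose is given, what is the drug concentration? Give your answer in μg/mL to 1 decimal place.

f = (1/2)^(τ/t½) = (1/2)^(22/12) ≈ 0.2806.
C₀ = D/Vd = 768/263 ≈ 2.920 μg/mL.
Before the 5th dose, 4 doses have been given. Superposition: Cmin = C₀·(f + f² + … + f^4).
≈ 2.920 × (0.2806 + 0.0787 + 0.0221 + 0.0062) ≈ 2.920 × 0.3876 ≈ 1.132 μg/mL.

1.1 μg/mL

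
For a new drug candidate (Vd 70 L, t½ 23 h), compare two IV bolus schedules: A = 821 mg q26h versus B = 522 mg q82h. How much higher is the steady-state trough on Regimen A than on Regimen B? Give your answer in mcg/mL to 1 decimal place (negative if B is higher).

9.2 mcg/mL

Regimen A: f = (1/2)^(26/23) ≈ 0.4568; Cmin,ss = (821/70)·f/(1−f) ≈ 9.863 mcg/mL.
Regimen B: f = (1/2)^(82/23) ≈ 0.0845; Cmin,ss = (522/70)·f/(1−f) ≈ 0.688 mcg/mL.
Difference ≈ 9.863 − 0.688 ≈ 9.175 mcg/mL.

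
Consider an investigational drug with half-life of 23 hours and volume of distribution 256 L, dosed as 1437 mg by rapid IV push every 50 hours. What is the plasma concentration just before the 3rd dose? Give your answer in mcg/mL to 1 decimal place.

1.5 mcg/mL

f = (1/2)^(τ/t½) = (1/2)^(50/23) ≈ 0.2216.
C₀ = D/Vd = 1437/256 ≈ 5.613 mcg/mL.
Before the 3rd dose, 2 doses have been given. Superposition: Cmin = C₀·(f + f²).
≈ 5.613 × (0.2216 + 0.0491) ≈ 5.613 × 0.2707 ≈ 1.519 mcg/mL.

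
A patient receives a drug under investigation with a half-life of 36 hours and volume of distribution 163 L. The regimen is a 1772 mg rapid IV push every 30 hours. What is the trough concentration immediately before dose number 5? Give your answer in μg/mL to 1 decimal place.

f = (1/2)^(τ/t½) = (1/2)^(30/36) ≈ 0.5612.
C₀ = D/Vd = 1772/163 ≈ 10.871 μg/mL.
Before the 5th dose, 4 doses have been given. Superposition: Cmin = C₀·(f + f² + … + f^4).
≈ 10.871 × (0.5612 + 0.3149 + 0.1767 + 0.0992) ≈ 10.871 × 1.1520 ≈ 12.523 μg/mL.

12.5 μg/mL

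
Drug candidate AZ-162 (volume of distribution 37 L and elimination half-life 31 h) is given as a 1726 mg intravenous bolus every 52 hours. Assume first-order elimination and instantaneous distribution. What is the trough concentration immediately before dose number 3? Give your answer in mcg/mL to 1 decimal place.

19.1 mcg/mL

f = (1/2)^(τ/t½) = (1/2)^(52/31) ≈ 0.3126.
C₀ = D/Vd = 1726/37 ≈ 46.649 mcg/mL.
Before the 3rd dose, 2 doses have been given. Superposition: Cmin = C₀·(f + f²).
≈ 46.649 × (0.3126 + 0.0977) ≈ 46.649 × 0.4103 ≈ 19.140 mcg/mL.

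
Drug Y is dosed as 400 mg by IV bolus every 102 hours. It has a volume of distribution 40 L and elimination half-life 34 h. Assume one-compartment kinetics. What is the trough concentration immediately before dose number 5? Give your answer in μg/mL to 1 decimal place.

f = (1/2)^(τ/t½) = (1/2)^(102/34) ≈ 0.1250.
C₀ = D/Vd = 400/40 ≈ 10.000 μg/mL.
Before the 5th dose, 4 doses have been given. Superposition: Cmin = C₀·(f + f² + … + f^4).
≈ 10.000 × (0.1250 + 0.0156 + 0.0020 + 0.0002) ≈ 10.000 × 0.1428 ≈ 1.428 μg/mL.

1.4 μg/mL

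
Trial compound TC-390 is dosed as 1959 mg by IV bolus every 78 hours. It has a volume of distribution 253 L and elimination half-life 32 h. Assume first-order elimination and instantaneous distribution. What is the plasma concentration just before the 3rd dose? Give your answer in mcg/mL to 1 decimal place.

f = (1/2)^(τ/t½) = (1/2)^(78/32) ≈ 0.1846.
C₀ = D/Vd = 1959/253 ≈ 7.743 mcg/mL.
Before the 3rd dose, 2 doses have been given. Superposition: Cmin = C₀·(f + f²).
≈ 7.743 × (0.1846 + 0.0341) ≈ 7.743 × 0.2187 ≈ 1.693 mcg/mL.

1.7 mcg/mL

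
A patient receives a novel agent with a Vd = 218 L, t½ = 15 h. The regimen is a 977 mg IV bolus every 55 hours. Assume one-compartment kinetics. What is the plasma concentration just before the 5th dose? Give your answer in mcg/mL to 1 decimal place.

0.4 mcg/mL

f = (1/2)^(τ/t½) = (1/2)^(55/15) ≈ 0.0787.
C₀ = D/Vd = 977/218 ≈ 4.482 mcg/mL.
Before the 5th dose, 4 doses have been given. Superposition: Cmin = C₀·(f + f² + … + f^4).
≈ 4.482 × (0.0787 + 0.0062 + 0.0005 + 0.0000) ≈ 4.482 × 0.0854 ≈ 0.383 mcg/mL.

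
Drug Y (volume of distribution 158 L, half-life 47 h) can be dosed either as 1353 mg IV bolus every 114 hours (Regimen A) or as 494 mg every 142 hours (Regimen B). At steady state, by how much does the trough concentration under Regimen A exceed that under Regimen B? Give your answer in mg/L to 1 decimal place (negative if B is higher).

Regimen A: f = (1/2)^(114/47) ≈ 0.1861; Cmin,ss = (1353/158)·f/(1−f) ≈ 1.958 mg/L.
Regimen B: f = (1/2)^(142/47) ≈ 0.1232; Cmin,ss = (494/158)·f/(1−f) ≈ 0.439 mg/L.
Difference ≈ 1.958 − 0.439 ≈ 1.519 mg/L.

1.5 mg/L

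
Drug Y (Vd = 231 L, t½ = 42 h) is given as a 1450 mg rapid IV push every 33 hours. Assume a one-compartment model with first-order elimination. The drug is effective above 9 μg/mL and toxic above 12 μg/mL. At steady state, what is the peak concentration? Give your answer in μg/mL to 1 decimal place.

14.9 μg/mL

k = ln2/t½ = ln2/42 ≈ 0.016504 h⁻¹; fraction remaining f = e^(−kτ) = e^(−0.016504×33) ≈ 0.5801.
At steady state, accumulation factor R = 1/(1 − e^(−kτ)) ≈ 2.3815.
Single-dose peak C₀ = D/Vd = 1450/231 ≈ 6.277 μg/mL.
Steady-state peak Cmax,ss = C₀·R ≈ 6.277 × 2.3815 ≈ 14.949 μg/mL.
Peak 14.9 μg/mL vs MTC 12 μg/mL: exceeds toxic threshold.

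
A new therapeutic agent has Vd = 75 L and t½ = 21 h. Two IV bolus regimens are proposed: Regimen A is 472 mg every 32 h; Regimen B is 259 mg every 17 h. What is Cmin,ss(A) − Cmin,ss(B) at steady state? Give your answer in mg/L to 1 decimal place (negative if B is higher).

-1.2 mg/L

Regimen A: f = (1/2)^(32/21) ≈ 0.3478; Cmin,ss = (472/75)·f/(1−f) ≈ 3.356 mg/L.
Regimen B: f = (1/2)^(17/21) ≈ 0.5706; Cmin,ss = (259/75)·f/(1−f) ≈ 4.589 mg/L.
Difference ≈ 3.356 − 4.589 ≈ -1.233 mg/L.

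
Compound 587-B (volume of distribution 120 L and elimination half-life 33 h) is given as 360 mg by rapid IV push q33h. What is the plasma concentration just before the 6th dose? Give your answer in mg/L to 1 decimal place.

f = (1/2)^(τ/t½) = (1/2)^(33/33) ≈ 0.5000.
C₀ = D/Vd = 360/120 ≈ 3.000 mg/L.
Before the 6th dose, 5 doses have been given. Superposition: Cmin = C₀·(f + f² + … + f^5).
≈ 3.000 × (0.5000 + 0.2500 + 0.1250 + 0.0625 + 0.0313) ≈ 3.000 × 0.9688 ≈ 2.906 mg/L.

2.9 mg/L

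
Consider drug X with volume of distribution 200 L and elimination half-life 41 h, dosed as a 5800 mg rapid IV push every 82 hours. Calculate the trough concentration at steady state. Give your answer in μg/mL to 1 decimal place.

9.7 μg/mL

The dosing interval is 2 half-lives, so f = 2^(−2) = 0.25.
At steady state, R = 1/(1 − 0.25) = 4/3.
Single-dose peak C₀ = D/Vd = 5800/200 = 29 μg/mL.
Steady-state peak Cmax,ss = C₀·R = 29 × 4/3 ≈ 38.667 μg/mL.
Steady-state trough Cmin,ss = Cmax,ss·f ≈ 38.667 × 0.25 ≈ 9.667 μg/mL.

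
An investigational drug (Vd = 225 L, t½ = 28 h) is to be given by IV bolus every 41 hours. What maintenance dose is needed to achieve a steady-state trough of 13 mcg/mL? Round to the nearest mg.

τ/t½ = 41/28 ≈ 1.4643, so f = (1/2)^(41/28) ≈ 0.362415.
Cmin,ss = (D/Vd)·f/(1−f), so D = Cmin,ss·Vd·(1−f)/f.
D = 13 × 225 × (1−f)/f ≈ 13 × 225 × 1.75927 ≈ 5145.86 mg.

5146 mg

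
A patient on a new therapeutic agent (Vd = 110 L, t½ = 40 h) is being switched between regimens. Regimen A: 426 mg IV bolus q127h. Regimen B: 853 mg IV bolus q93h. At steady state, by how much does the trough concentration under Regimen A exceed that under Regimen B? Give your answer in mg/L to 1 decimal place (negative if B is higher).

-1.5 mg/L

Regimen A: f = (1/2)^(127/40) ≈ 0.1107; Cmin,ss = (426/110)·f/(1−f) ≈ 0.482 mg/L.
Regimen B: f = (1/2)^(93/40) ≈ 0.1996; Cmin,ss = (853/110)·f/(1−f) ≈ 1.934 mg/L.
Difference ≈ 0.482 − 1.934 ≈ -1.452 mg/L.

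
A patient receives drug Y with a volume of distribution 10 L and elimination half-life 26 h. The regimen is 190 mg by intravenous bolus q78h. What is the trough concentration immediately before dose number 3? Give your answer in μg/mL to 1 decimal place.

f = (1/2)^(τ/t½) = (1/2)^(78/26) ≈ 0.1250.
C₀ = D/Vd = 190/10 ≈ 19.000 μg/mL.
Before the 3rd dose, 2 doses have been given. Superposition: Cmin = C₀·(f + f²).
≈ 19.000 × (0.1250 + 0.0156) ≈ 19.000 × 0.1406 ≈ 2.671 μg/mL.

2.7 μg/mL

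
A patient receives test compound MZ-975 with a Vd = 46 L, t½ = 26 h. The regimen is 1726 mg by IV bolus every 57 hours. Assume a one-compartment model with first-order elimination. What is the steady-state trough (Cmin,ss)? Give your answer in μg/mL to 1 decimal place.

10.5 μg/mL

τ/t½ = 57/26 ≈ 2.1923, so fraction remaining f = (1/2)^(57/26) ≈ 0.2188.
Single-dose peak C₀ = D/Vd = 1726/46 ≈ 37.522 μg/mL.
Steady-state trough Cmin,ss = C₀·f/(1−f) ≈ 37.522 × 0.2188/0.7812 ≈ 10.509 μg/mL.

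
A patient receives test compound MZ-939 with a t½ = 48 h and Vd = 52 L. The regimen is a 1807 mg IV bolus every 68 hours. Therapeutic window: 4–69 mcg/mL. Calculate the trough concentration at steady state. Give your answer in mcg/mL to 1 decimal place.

20.8 mcg/mL

Over one 68-h interval, 68/48 ≈ 1.4167 half-lives elapse, leaving f ≈ 0.3746 of each dose.
Each bolus raises the concentration by D/Vd = 1807/52 ≈ 34.750 mcg/mL.
Steady-state trough Cmin,ss = C₀·f/(1−f) ≈ 34.750 × 0.3746/0.6254 ≈ 20.814 mcg/mL.
Trough 20.8 mcg/mL vs MEC 4 mcg/mL: adequate.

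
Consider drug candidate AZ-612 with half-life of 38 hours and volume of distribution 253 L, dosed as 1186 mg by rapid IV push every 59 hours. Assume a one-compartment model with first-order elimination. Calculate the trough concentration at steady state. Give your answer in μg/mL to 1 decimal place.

2.4 μg/mL

k = ln2/t½ = ln2/38 ≈ 0.018241 h⁻¹; fraction remaining f = e^(−kτ) = e^(−0.018241×59) ≈ 0.3409.
Accumulation ratio R = 1/(1 − f) ≈ 1/0.6591 ≈ 1.5172.
Each bolus raises the concentration by D/Vd = 1186/253 ≈ 4.688 μg/mL.
Steady-state peak Cmax,ss = C₀·R ≈ 4.688 × 1.5172 ≈ 7.113 μg/mL.
One interval later, Cmin,ss = Cmax,ss·e^(−kτ) ≈ 7.113 × 0.3409 ≈ 2.425 μg/mL.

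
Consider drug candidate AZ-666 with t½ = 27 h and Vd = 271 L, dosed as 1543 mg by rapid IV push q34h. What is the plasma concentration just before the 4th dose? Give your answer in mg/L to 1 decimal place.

3.8 mg/L

f = (1/2)^(τ/t½) = (1/2)^(34/27) ≈ 0.4178.
C₀ = D/Vd = 1543/271 ≈ 5.694 mg/L.
Before the 4th dose, 3 doses have been given. Superposition: Cmin = C₀·(f + f² + … + f^3).
≈ 5.694 × (0.4178 + 0.1746 + 0.0729) ≈ 5.694 × 0.6653 ≈ 3.788 mg/L.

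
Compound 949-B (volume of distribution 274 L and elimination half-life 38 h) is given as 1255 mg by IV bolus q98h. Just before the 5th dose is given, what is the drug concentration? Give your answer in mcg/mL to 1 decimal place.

f = (1/2)^(τ/t½) = (1/2)^(98/38) ≈ 0.1674.
C₀ = D/Vd = 1255/274 ≈ 4.580 mcg/mL.
Before the 5th dose, 4 doses have been given. Superposition: Cmin = C₀·(f + f² + … + f^4).
≈ 4.580 × (0.1674 + 0.0280 + 0.0047 + 0.0008) ≈ 4.580 × 0.2009 ≈ 0.920 mcg/mL.

0.9 mcg/mL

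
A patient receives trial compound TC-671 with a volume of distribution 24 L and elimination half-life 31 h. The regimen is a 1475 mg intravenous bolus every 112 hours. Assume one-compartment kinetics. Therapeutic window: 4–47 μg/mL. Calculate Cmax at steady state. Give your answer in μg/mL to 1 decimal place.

66.9 μg/mL

Over one 112-h interval, 112/31 ≈ 3.6129 half-lives elapse, leaving f ≈ 0.0817 of each dose.
Accumulation ratio R = 1/(1 − f) ≈ 1/0.9183 ≈ 1.0890.
Each bolus raises the concentration by D/Vd = 1475/24 ≈ 61.458 μg/mL.
Steady-state peak Cmax,ss = C₀·R ≈ 61.458 × 1.0890 ≈ 66.928 μg/mL.
Peak 66.9 μg/mL vs MTC 47 μg/mL: exceeds toxic threshold.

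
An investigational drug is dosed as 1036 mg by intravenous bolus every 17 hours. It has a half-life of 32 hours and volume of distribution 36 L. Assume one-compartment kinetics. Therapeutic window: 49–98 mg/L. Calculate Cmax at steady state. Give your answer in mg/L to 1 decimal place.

k = ln2/t½ = ln2/32 ≈ 0.021661 h⁻¹; fraction remaining f = e^(−kτ) = e^(−0.021661×17) ≈ 0.6920.
Accumulation ratio R = 1/(1 − f) ≈ 1/0.3080 ≈ 3.2468.
Single-dose peak C₀ = D/Vd = 1036/36 ≈ 28.778 mg/L.
Steady-state peak Cmax,ss = C₀·R ≈ 28.778 × 3.2468 ≈ 93.436 mg/L.
Peak 93.4 mg/L vs MTC 98 mg/L: below toxic threshold.

93.4 mg/L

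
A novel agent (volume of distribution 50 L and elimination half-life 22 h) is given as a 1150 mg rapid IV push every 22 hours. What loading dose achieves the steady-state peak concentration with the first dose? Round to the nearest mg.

2300 mg

f = (1/2)^(22/22) ≈ 0.500000; accumulation ratio R = 1/(1−f) ≈ 2.00000.
Loading dose to hit Cmax,ss on first dose: D_load = D_maint·R ≈ 1150 × 2.00000 ≈ 2300.00 mg.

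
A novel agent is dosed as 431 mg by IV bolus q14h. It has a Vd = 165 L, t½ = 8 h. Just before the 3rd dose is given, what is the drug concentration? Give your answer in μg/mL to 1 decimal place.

1.0 μg/mL

f = (1/2)^(τ/t½) = (1/2)^(14/8) ≈ 0.2973.
C₀ = D/Vd = 431/165 ≈ 2.612 μg/mL.
Before the 3rd dose, 2 doses have been given. Superposition: Cmin = C₀·(f + f²).
≈ 2.612 × (0.2973 + 0.0884) ≈ 2.612 × 0.3857 ≈ 1.007 μg/mL.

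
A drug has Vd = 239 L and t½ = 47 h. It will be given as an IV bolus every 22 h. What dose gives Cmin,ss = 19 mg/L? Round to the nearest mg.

1740 mg

τ/t½ = 22/47 ≈ 0.46809, so f = (1/2)^(22/47) ≈ 0.722923.
Cmin,ss = (D/Vd)·f/(1−f), so D = Cmin,ss·Vd·(1−f)/f.
D = 19 × 239 × (1−f)/f ≈ 19 × 239 × 0.38327 ≈ 1740.43 mg.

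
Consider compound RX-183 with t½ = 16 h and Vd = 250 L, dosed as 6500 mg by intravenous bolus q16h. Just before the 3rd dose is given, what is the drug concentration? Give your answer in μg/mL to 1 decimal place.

f = (1/2)^(τ/t½) = (1/2)^(16/16) ≈ 0.5000.
C₀ = D/Vd = 6500/250 ≈ 26.000 μg/mL.
Before the 3rd dose, 2 doses have been given. Superposition: Cmin = C₀·(f + f²).
≈ 26.000 × (0.5000 + 0.2500) ≈ 26.000 × 0.7500 ≈ 19.500 μg/mL.

19.5 μg/mL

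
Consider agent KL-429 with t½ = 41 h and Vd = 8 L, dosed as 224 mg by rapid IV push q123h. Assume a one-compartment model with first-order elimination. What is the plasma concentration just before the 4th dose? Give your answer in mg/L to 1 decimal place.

4.0 mg/L

f = (1/2)^(τ/t½) = (1/2)^(123/41) ≈ 0.1250.
C₀ = D/Vd = 224/8 ≈ 28.000 mg/L.
Before the 4th dose, 3 doses have been given. Superposition: Cmin = C₀·(f + f² + … + f^3).
≈ 28.000 × (0.1250 + 0.0156 + 0.0020) ≈ 28.000 × 0.1426 ≈ 3.993 mg/L.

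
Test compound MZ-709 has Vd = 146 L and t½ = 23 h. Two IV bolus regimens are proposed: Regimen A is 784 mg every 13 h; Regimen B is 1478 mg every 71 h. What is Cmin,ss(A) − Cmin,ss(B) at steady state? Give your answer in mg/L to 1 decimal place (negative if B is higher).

9.8 mg/L

Regimen A: f = (1/2)^(13/23) ≈ 0.6759; Cmin,ss = (784/146)·f/(1−f) ≈ 11.199 mg/L.
Regimen B: f = (1/2)^(71/23) ≈ 0.1177; Cmin,ss = (1478/146)·f/(1−f) ≈ 1.350 mg/L.
Difference ≈ 11.199 − 1.350 ≈ 9.849 mg/L.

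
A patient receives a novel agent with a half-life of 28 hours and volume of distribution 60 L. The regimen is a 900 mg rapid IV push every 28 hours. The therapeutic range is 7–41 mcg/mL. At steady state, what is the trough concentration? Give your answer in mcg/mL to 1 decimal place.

τ = 28 h = 1 half-life, so f = (1/2)^1 = 0.5.
At steady state, R = 1/(1 − 0.5) = 2/1.
Single-dose peak C₀ = D/Vd = 900/60 = 15 mcg/mL.
Steady-state peak Cmax,ss = C₀·R = 15 × 2/1 ≈ 30.000 mcg/mL.
Steady-state trough Cmin,ss = Cmax,ss·f ≈ 30.000 × 0.5 ≈ 15.000 mcg/mL.
Trough 15.0 mcg/mL vs MEC 7 mcg/mL: adequate.

15.0 mcg/mL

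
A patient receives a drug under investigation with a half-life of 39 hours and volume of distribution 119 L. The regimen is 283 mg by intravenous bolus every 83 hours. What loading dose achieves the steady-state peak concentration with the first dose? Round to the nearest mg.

f = (1/2)^(83/39) ≈ 0.228742; accumulation ratio R = 1/(1−f) ≈ 1.29658.
Loading dose to hit Cmax,ss on first dose: D_load = D_maint·R ≈ 283 × 1.29658 ≈ 366.93 mg.

367 mg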